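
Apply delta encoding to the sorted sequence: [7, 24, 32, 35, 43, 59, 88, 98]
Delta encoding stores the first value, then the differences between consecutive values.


First value: 7
Deltas:
  24 - 7 = 17
  32 - 24 = 8
  35 - 32 = 3
  43 - 35 = 8
  59 - 43 = 16
  88 - 59 = 29
  98 - 88 = 10


Delta encoded: [7, 17, 8, 3, 8, 16, 29, 10]


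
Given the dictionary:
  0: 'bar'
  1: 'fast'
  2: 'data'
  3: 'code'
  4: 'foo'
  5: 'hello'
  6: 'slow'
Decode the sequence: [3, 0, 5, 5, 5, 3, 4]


Look up each index in the dictionary:
  3 -> 'code'
  0 -> 'bar'
  5 -> 'hello'
  5 -> 'hello'
  5 -> 'hello'
  3 -> 'code'
  4 -> 'foo'

Decoded: "code bar hello hello hello code foo"


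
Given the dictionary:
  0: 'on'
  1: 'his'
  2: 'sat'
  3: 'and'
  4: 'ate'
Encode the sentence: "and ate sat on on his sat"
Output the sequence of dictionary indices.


Look up each word in the dictionary:
  'and' -> 3
  'ate' -> 4
  'sat' -> 2
  'on' -> 0
  'on' -> 0
  'his' -> 1
  'sat' -> 2

Encoded: [3, 4, 2, 0, 0, 1, 2]


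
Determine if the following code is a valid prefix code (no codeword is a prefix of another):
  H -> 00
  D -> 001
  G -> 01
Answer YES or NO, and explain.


Checking each pair (does one codeword prefix another?):
  H='00' vs D='001': prefix -- VIOLATION

NO -- this is NOT a valid prefix code. H (00) is a prefix of D (001).


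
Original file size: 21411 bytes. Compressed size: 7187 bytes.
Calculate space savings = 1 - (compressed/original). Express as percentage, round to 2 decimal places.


ratio = compressed/original = 7187/21411 = 0.335669
savings = 1 - ratio = 1 - 0.335669 = 0.664331
as a percentage: 0.664331 * 100 = 66.43%

Space savings = 1 - 7187/21411 = 66.43%


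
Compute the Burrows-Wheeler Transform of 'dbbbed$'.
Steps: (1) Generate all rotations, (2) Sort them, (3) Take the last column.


Rotations (sorted):
  0: $dbbbed -> last char: d
  1: bbbed$d -> last char: d
  2: bbed$db -> last char: b
  3: bed$dbb -> last char: b
  4: d$dbbbe -> last char: e
  5: dbbbed$ -> last char: $
  6: ed$dbbb -> last char: b


BWT = ddbbe$b


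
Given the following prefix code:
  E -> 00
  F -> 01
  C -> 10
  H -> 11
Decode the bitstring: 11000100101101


Decoding step by step:
Bits 11 -> H
Bits 00 -> E
Bits 01 -> F
Bits 00 -> E
Bits 10 -> C
Bits 11 -> H
Bits 01 -> F


Decoded message: HEFECHF


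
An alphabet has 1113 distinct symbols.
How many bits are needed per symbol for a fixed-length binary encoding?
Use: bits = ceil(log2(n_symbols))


log2(1113) = 10.1202
Bracket: 2^10 = 1024 < 1113 <= 2^11 = 2048
So ceil(log2(1113)) = 11

bits = ceil(log2(1113)) = ceil(10.1202) = 11 bits


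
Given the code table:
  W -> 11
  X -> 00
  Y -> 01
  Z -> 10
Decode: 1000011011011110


Decoding:
10 -> Z
00 -> X
01 -> Y
10 -> Z
11 -> W
01 -> Y
11 -> W
10 -> Z


Result: ZXYZWYWZ


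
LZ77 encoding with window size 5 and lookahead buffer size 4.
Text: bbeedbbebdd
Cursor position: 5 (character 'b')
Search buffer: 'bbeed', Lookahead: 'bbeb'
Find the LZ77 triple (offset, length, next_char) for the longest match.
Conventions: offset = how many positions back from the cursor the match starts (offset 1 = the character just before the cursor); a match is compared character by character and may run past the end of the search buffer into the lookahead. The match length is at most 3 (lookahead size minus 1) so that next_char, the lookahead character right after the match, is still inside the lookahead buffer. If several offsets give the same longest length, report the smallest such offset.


Try each offset into the search buffer:
  offset=1 (pos 4, char 'd'): match length 0
  offset=2 (pos 3, char 'e'): match length 0
  offset=3 (pos 2, char 'e'): match length 0
  offset=4 (pos 1, char 'b'): match length 1
  offset=5 (pos 0, char 'b'): match length 3
Longest match has length 3 at offset 5.
next_char = character at position 5 + 3 = 8 -> 'b'

Best match: offset=5, length=3 (matching 'bbe' starting at position 0)
LZ77 triple: (5, 3, 'b')


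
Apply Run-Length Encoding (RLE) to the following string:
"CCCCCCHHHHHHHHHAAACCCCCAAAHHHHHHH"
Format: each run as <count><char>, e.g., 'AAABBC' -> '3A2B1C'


Scanning runs left to right:
  i=0: run of 'C' x 6 -> '6C'
  i=6: run of 'H' x 9 -> '9H'
  i=15: run of 'A' x 3 -> '3A'
  i=18: run of 'C' x 5 -> '5C'
  i=23: run of 'A' x 3 -> '3A'
  i=26: run of 'H' x 7 -> '7H'

RLE = 6C9H3A5C3A7H


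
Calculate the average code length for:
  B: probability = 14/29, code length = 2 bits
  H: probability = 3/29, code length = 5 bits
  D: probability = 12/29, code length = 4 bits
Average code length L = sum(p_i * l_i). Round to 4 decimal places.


Weighted contributions p_i * l_i:
  B: (14/29) * 2 = 28/29
  H: (3/29) * 5 = 15/29
  D: (12/29) * 4 = 48/29
Sum = (28 + 15 + 48)/29 = 91/29

L = 91/29 = 3.1379 bits/symbol


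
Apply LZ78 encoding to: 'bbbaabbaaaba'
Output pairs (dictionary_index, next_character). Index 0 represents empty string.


LZ78 encoding steps:
Dictionary: {0: ''}
Step 1: w='' (idx 0), next='b' -> output (0, 'b'), add 'b' as idx 1
Step 2: w='b' (idx 1), next='b' -> output (1, 'b'), add 'bb' as idx 2
Step 3: w='' (idx 0), next='a' -> output (0, 'a'), add 'a' as idx 3
Step 4: w='a' (idx 3), next='b' -> output (3, 'b'), add 'ab' as idx 4
Step 5: w='b' (idx 1), next='a' -> output (1, 'a'), add 'ba' as idx 5
Step 6: w='a' (idx 3), next='a' -> output (3, 'a'), add 'aa' as idx 6
Step 7: w='ba' (idx 5), end of input -> output (5, '')


Encoded: [(0, 'b'), (1, 'b'), (0, 'a'), (3, 'b'), (1, 'a'), (3, 'a'), (5, '')]


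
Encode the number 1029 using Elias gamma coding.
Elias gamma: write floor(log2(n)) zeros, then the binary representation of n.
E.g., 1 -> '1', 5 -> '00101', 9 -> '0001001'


num_bits = floor(log2(1029)) + 1 = 11
leading_zeros = num_bits - 1 = 10
binary(1029) = 10000000101

Elias gamma(1029) = '0000000000' + '10000000101' = 000000000010000000101 (21 bits)


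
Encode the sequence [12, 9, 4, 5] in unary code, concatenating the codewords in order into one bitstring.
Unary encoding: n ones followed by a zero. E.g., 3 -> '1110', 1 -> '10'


Encode each number as n ones followed by a terminating 0:
  12 -> 1111111111110 (13 bits)
  9 -> 1111111110 (10 bits)
  4 -> 11110 (5 bits)
  5 -> 111110 (6 bits)
Total length = 13 + 10 + 5 + 6 = 34 bits.

Unary([12, 9, 4, 5]) = 1111111111110111111111011110111110 (34 bits)


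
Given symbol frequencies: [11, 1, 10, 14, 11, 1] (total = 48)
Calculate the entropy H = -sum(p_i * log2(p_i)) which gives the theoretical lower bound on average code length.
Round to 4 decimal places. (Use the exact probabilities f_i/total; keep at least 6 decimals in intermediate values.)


Per-symbol terms -p_i * log2(p_i) with p_i = f_i/48:
  p = 11/48 = 0.229167: log2(p) = -2.125531, -p*log2(p) = 0.487101
  p = 1/48 = 0.020833: log2(p) = -5.584963, -p*log2(p) = 0.116353
  p = 10/48 = 0.208333: log2(p) = -2.263034, -p*log2(p) = 0.471466
  p = 14/48 = 0.291667: log2(p) = -1.777608, -p*log2(p) = 0.518469
  p = 11/48 = 0.229167: log2(p) = -2.125531, -p*log2(p) = 0.487101
  p = 1/48 = 0.020833: log2(p) = -5.584963, -p*log2(p) = 0.116353
H = 0.487101 + 0.116353 + 0.471466 + 0.518469 + 0.487101 + 0.116353 = 2.196843

H = 2.1968 bits/symbol


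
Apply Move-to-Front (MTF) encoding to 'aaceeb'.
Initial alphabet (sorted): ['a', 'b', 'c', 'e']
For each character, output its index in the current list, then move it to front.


MTF encoding:
'a': index 0 in ['a', 'b', 'c', 'e'] -> ['a', 'b', 'c', 'e']
'a': index 0 in ['a', 'b', 'c', 'e'] -> ['a', 'b', 'c', 'e']
'c': index 2 in ['a', 'b', 'c', 'e'] -> ['c', 'a', 'b', 'e']
'e': index 3 in ['c', 'a', 'b', 'e'] -> ['e', 'c', 'a', 'b']
'e': index 0 in ['e', 'c', 'a', 'b'] -> ['e', 'c', 'a', 'b']
'b': index 3 in ['e', 'c', 'a', 'b'] -> ['b', 'e', 'c', 'a']


Output: [0, 0, 2, 3, 0, 3]


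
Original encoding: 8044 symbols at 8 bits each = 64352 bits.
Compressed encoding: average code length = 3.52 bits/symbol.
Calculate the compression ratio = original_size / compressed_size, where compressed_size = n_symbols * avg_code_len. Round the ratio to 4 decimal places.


original_size = n_symbols * orig_bits = 8044 * 8 = 64352 bits
compressed_size = n_symbols * avg_code_len = 8044 * 3.52 = 28314.88 bits
ratio = original_size / compressed_size = 64352 / 28314.88 = 2.2727

Compression ratio = 2.2727


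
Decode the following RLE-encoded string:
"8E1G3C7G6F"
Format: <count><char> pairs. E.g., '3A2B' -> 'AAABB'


Expanding each <count><char> pair:
  8E -> 'EEEEEEEE'
  1G -> 'G'
  3C -> 'CCC'
  7G -> 'GGGGGGG'
  6F -> 'FFFFFF'

Decoded = EEEEEEEEGCCCGGGGGGGFFFFFF


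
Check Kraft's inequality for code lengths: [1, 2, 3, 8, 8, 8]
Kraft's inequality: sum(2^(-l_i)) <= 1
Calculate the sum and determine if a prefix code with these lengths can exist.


Sum = 2^(-1) + 2^(-2) + 2^(-3) + 2^(-8) + 2^(-8) + 2^(-8)
    = 0.5 + 0.25 + 0.125 + 0.00390625 + 0.00390625 + 0.00390625
    = 227/256 = 0.88671875
Since 0.88671875 <= 1, Kraft's inequality IS satisfied.
A prefix code with these lengths CAN exist.

Kraft sum = 0.88671875. Satisfied.


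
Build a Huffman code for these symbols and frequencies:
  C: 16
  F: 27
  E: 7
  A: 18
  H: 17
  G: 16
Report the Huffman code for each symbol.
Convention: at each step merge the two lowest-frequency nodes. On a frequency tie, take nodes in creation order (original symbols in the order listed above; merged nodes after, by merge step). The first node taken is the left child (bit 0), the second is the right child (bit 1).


Huffman tree construction:
Step 1: Merge E(7) + C(16) = 23
Step 2: Merge G(16) + H(17) = 33
Step 3: Merge A(18) + (E+C)(23) = 41
Step 4: Merge F(27) + (G+H)(33) = 60
Step 5: Merge (A+(E+C))(41) + (F+(G+H))(60) = 101
Read each symbol's code off the tree from the root (left child = 0, right child = 1).

Codes:
  C: 011 (length 3)
  F: 10 (length 2)
  E: 010 (length 3)
  A: 00 (length 2)
  H: 111 (length 3)
  G: 110 (length 3)
Average code length: 258/101 = 2.5545 bits/symbol


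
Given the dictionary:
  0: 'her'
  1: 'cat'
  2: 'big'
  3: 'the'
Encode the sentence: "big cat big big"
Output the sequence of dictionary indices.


Look up each word in the dictionary:
  'big' -> 2
  'cat' -> 1
  'big' -> 2
  'big' -> 2

Encoded: [2, 1, 2, 2]


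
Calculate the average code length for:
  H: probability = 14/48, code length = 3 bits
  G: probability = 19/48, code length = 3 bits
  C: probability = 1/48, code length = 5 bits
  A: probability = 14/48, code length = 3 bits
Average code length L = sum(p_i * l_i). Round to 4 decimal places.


Weighted contributions p_i * l_i:
  H: (14/48) * 3 = 42/48
  G: (19/48) * 3 = 57/48
  C: (1/48) * 5 = 5/48
  A: (14/48) * 3 = 42/48
Sum = (42 + 57 + 5 + 42)/48 = 146/48

L = 146/48 = 3.0417 bits/symbol


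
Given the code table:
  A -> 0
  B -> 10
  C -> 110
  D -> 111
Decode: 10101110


Decoding:
10 -> B
10 -> B
111 -> D
0 -> A


Result: BBDA


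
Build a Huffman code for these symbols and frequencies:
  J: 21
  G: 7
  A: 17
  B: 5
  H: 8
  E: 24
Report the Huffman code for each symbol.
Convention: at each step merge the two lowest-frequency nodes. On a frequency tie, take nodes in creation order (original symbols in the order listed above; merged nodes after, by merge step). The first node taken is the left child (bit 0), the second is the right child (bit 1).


Huffman tree construction:
Step 1: Merge B(5) + G(7) = 12
Step 2: Merge H(8) + (B+G)(12) = 20
Step 3: Merge A(17) + (H+(B+G))(20) = 37
Step 4: Merge J(21) + E(24) = 45
Step 5: Merge (A+(H+(B+G)))(37) + (J+E)(45) = 82
Read each symbol's code off the tree from the root (left child = 0, right child = 1).

Codes:
  J: 10 (length 2)
  G: 0111 (length 4)
  A: 00 (length 2)
  B: 0110 (length 4)
  H: 010 (length 3)
  E: 11 (length 2)
Average code length: 196/82 = 2.3902 bits/symbol


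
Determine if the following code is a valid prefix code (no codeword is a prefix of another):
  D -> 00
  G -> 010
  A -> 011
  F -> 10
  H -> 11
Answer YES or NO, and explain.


Checking each pair (does one codeword prefix another?):
  D='00' vs G='010': no prefix
  D='00' vs A='011': no prefix
  D='00' vs F='10': no prefix
  D='00' vs H='11': no prefix
  G='010' vs D='00': no prefix
  G='010' vs A='011': no prefix
  G='010' vs F='10': no prefix
  G='010' vs H='11': no prefix
  A='011' vs D='00': no prefix
  A='011' vs G='010': no prefix
  A='011' vs F='10': no prefix
  A='011' vs H='11': no prefix
  F='10' vs D='00': no prefix
  F='10' vs G='010': no prefix
  F='10' vs A='011': no prefix
  F='10' vs H='11': no prefix
  H='11' vs D='00': no prefix
  H='11' vs G='010': no prefix
  H='11' vs A='011': no prefix
  H='11' vs F='10': no prefix
No violation found over all pairs.

YES -- this is a valid prefix code. No codeword is a prefix of any other codeword.


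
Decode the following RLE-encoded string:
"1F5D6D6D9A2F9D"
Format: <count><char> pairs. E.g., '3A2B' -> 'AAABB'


Expanding each <count><char> pair:
  1F -> 'F'
  5D -> 'DDDDD'
  6D -> 'DDDDDD'
  6D -> 'DDDDDD'
  9A -> 'AAAAAAAAA'
  2F -> 'FF'
  9D -> 'DDDDDDDDD'

Decoded = FDDDDDDDDDDDDDDDDDAAAAAAAAAFFDDDDDDDDD


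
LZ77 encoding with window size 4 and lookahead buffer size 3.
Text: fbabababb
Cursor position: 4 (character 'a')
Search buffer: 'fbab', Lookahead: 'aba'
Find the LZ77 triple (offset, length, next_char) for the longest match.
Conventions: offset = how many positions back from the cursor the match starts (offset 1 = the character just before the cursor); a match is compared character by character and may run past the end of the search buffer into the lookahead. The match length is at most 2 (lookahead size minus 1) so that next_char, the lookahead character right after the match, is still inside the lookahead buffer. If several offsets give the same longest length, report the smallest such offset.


Try each offset into the search buffer:
  offset=1 (pos 3, char 'b'): match length 0
  offset=2 (pos 2, char 'a'): match length 2
  offset=3 (pos 1, char 'b'): match length 0
  offset=4 (pos 0, char 'f'): match length 0
Longest match has length 2 at offset 2.
next_char = character at position 4 + 2 = 6 -> 'a'

Best match: offset=2, length=2 (matching 'ab' starting at position 2)
LZ77 triple: (2, 2, 'a')


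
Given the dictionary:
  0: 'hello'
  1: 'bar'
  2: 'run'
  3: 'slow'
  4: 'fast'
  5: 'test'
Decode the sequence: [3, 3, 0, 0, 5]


Look up each index in the dictionary:
  3 -> 'slow'
  3 -> 'slow'
  0 -> 'hello'
  0 -> 'hello'
  5 -> 'test'

Decoded: "slow slow hello hello test"


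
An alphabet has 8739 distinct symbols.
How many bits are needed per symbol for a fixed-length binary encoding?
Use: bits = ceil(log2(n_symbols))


log2(8739) = 13.0933
Bracket: 2^13 = 8192 < 8739 <= 2^14 = 16384
So ceil(log2(8739)) = 14

bits = ceil(log2(8739)) = ceil(13.0933) = 14 bits


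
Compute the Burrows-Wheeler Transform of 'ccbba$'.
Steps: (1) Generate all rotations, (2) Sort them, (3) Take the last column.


Rotations (sorted):
  0: $ccbba -> last char: a
  1: a$ccbb -> last char: b
  2: ba$ccb -> last char: b
  3: bba$cc -> last char: c
  4: cbba$c -> last char: c
  5: ccbba$ -> last char: $


BWT = abbcc$


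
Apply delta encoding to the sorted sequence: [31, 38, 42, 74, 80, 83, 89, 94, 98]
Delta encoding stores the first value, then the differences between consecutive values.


First value: 31
Deltas:
  38 - 31 = 7
  42 - 38 = 4
  74 - 42 = 32
  80 - 74 = 6
  83 - 80 = 3
  89 - 83 = 6
  94 - 89 = 5
  98 - 94 = 4


Delta encoded: [31, 7, 4, 32, 6, 3, 6, 5, 4]


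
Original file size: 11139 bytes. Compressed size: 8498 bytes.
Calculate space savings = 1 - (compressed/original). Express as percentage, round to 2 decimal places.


ratio = compressed/original = 8498/11139 = 0.762905
savings = 1 - ratio = 1 - 0.762905 = 0.237095
as a percentage: 0.237095 * 100 = 23.71%

Space savings = 1 - 8498/11139 = 23.71%


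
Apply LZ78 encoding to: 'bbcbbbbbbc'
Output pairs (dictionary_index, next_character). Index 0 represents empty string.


LZ78 encoding steps:
Dictionary: {0: ''}
Step 1: w='' (idx 0), next='b' -> output (0, 'b'), add 'b' as idx 1
Step 2: w='b' (idx 1), next='c' -> output (1, 'c'), add 'bc' as idx 2
Step 3: w='b' (idx 1), next='b' -> output (1, 'b'), add 'bb' as idx 3
Step 4: w='bb' (idx 3), next='b' -> output (3, 'b'), add 'bbb' as idx 4
Step 5: w='bc' (idx 2), end of input -> output (2, '')


Encoded: [(0, 'b'), (1, 'c'), (1, 'b'), (3, 'b'), (2, '')]


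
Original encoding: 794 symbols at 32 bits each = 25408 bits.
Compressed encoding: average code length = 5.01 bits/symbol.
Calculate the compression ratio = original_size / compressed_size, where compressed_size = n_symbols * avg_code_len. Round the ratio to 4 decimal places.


original_size = n_symbols * orig_bits = 794 * 32 = 25408 bits
compressed_size = n_symbols * avg_code_len = 794 * 5.01 = 3977.94 bits
ratio = original_size / compressed_size = 25408 / 3977.94 = 6.3872

Compression ratio = 6.3872


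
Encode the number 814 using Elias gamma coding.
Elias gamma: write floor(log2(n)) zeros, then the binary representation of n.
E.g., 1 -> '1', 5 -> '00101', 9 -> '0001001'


num_bits = floor(log2(814)) + 1 = 10
leading_zeros = num_bits - 1 = 9
binary(814) = 1100101110

Elias gamma(814) = '000000000' + '1100101110' = 0000000001100101110 (19 bits)


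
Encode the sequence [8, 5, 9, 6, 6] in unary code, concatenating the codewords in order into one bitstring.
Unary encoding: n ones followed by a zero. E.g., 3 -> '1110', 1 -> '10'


Encode each number as n ones followed by a terminating 0:
  8 -> 111111110 (9 bits)
  5 -> 111110 (6 bits)
  9 -> 1111111110 (10 bits)
  6 -> 1111110 (7 bits)
  6 -> 1111110 (7 bits)
Total length = 9 + 6 + 10 + 7 + 7 = 39 bits.

Unary([8, 5, 9, 6, 6]) = 111111110111110111111111011111101111110 (39 bits)


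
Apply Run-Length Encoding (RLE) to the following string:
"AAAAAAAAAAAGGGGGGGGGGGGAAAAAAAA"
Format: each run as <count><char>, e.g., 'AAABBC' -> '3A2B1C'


Scanning runs left to right:
  i=0: run of 'A' x 11 -> '11A'
  i=11: run of 'G' x 12 -> '12G'
  i=23: run of 'A' x 8 -> '8A'

RLE = 11A12G8A


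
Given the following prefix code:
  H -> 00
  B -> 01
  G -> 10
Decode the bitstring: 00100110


Decoding step by step:
Bits 00 -> H
Bits 10 -> G
Bits 01 -> B
Bits 10 -> G


Decoded message: HGBG


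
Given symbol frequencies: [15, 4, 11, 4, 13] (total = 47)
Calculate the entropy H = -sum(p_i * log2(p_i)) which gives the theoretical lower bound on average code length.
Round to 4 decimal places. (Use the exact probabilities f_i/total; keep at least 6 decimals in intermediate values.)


Per-symbol terms -p_i * log2(p_i) with p_i = f_i/47:
  p = 15/47 = 0.319149: log2(p) = -1.647698, -p*log2(p) = 0.525861
  p = 4/47 = 0.085106: log2(p) = -3.554589, -p*log2(p) = 0.302518
  p = 11/47 = 0.234043: log2(p) = -2.095157, -p*log2(p) = 0.490356
  p = 4/47 = 0.085106: log2(p) = -3.554589, -p*log2(p) = 0.302518
  p = 13/47 = 0.276596: log2(p) = -1.854149, -p*log2(p) = 0.512850
H = 0.525861 + 0.302518 + 0.490356 + 0.302518 + 0.512850 = 2.134103

H = 2.1341 bits/symbol


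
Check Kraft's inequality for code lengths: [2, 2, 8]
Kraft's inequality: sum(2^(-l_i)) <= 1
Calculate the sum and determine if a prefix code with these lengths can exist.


Sum = 2^(-2) + 2^(-2) + 2^(-8)
    = 0.25 + 0.25 + 0.00390625
    = 129/256 = 0.50390625
Since 0.50390625 <= 1, Kraft's inequality IS satisfied.
A prefix code with these lengths CAN exist.

Kraft sum = 0.50390625. Satisfied.


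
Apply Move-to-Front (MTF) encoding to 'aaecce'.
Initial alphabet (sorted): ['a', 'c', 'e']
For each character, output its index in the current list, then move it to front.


MTF encoding:
'a': index 0 in ['a', 'c', 'e'] -> ['a', 'c', 'e']
'a': index 0 in ['a', 'c', 'e'] -> ['a', 'c', 'e']
'e': index 2 in ['a', 'c', 'e'] -> ['e', 'a', 'c']
'c': index 2 in ['e', 'a', 'c'] -> ['c', 'e', 'a']
'c': index 0 in ['c', 'e', 'a'] -> ['c', 'e', 'a']
'e': index 1 in ['c', 'e', 'a'] -> ['e', 'c', 'a']


Output: [0, 0, 2, 2, 0, 1]


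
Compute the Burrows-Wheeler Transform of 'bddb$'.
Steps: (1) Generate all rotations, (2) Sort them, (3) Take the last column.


Rotations (sorted):
  0: $bddb -> last char: b
  1: b$bdd -> last char: d
  2: bddb$ -> last char: $
  3: db$bd -> last char: d
  4: ddb$b -> last char: b


BWT = bd$db


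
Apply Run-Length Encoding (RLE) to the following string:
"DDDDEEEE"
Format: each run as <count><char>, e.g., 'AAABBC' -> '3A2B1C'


Scanning runs left to right:
  i=0: run of 'D' x 4 -> '4D'
  i=4: run of 'E' x 4 -> '4E'

RLE = 4D4E


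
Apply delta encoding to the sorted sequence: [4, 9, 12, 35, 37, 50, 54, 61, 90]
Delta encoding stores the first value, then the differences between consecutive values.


First value: 4
Deltas:
  9 - 4 = 5
  12 - 9 = 3
  35 - 12 = 23
  37 - 35 = 2
  50 - 37 = 13
  54 - 50 = 4
  61 - 54 = 7
  90 - 61 = 29


Delta encoded: [4, 5, 3, 23, 2, 13, 4, 7, 29]


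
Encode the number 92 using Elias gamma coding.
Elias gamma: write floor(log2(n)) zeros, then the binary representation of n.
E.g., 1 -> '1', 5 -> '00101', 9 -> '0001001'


num_bits = floor(log2(92)) + 1 = 7
leading_zeros = num_bits - 1 = 6
binary(92) = 1011100

Elias gamma(92) = '000000' + '1011100' = 0000001011100 (13 bits)


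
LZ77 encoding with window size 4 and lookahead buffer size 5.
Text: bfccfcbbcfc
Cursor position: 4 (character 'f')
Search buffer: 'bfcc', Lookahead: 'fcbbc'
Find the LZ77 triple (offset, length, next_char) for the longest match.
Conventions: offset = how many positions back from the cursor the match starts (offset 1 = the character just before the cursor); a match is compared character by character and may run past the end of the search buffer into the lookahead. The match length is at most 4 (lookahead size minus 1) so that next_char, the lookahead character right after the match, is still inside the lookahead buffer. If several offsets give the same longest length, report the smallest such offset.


Try each offset into the search buffer:
  offset=1 (pos 3, char 'c'): match length 0
  offset=2 (pos 2, char 'c'): match length 0
  offset=3 (pos 1, char 'f'): match length 2
  offset=4 (pos 0, char 'b'): match length 0
Longest match has length 2 at offset 3.
next_char = character at position 4 + 2 = 6 -> 'b'

Best match: offset=3, length=2 (matching 'fc' starting at position 1)
LZ77 triple: (3, 2, 'b')


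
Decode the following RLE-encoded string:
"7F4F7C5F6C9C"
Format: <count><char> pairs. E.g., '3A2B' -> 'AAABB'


Expanding each <count><char> pair:
  7F -> 'FFFFFFF'
  4F -> 'FFFF'
  7C -> 'CCCCCCC'
  5F -> 'FFFFF'
  6C -> 'CCCCCC'
  9C -> 'CCCCCCCCC'

Decoded = FFFFFFFFFFFCCCCCCCFFFFFCCCCCCCCCCCCCCC


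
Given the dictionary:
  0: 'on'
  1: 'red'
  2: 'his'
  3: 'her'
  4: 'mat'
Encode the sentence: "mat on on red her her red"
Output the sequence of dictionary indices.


Look up each word in the dictionary:
  'mat' -> 4
  'on' -> 0
  'on' -> 0
  'red' -> 1
  'her' -> 3
  'her' -> 3
  'red' -> 1

Encoded: [4, 0, 0, 1, 3, 3, 1]


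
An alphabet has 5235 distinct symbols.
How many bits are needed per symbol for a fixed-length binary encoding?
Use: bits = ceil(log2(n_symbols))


log2(5235) = 12.354
Bracket: 2^12 = 4096 < 5235 <= 2^13 = 8192
So ceil(log2(5235)) = 13

bits = ceil(log2(5235)) = ceil(12.354) = 13 bits


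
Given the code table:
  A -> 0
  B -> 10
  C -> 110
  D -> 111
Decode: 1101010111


Decoding:
110 -> C
10 -> B
10 -> B
111 -> D


Result: CBBD


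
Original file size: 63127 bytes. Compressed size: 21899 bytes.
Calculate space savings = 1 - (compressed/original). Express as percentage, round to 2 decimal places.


ratio = compressed/original = 21899/63127 = 0.346904
savings = 1 - ratio = 1 - 0.346904 = 0.653096
as a percentage: 0.653096 * 100 = 65.31%

Space savings = 1 - 21899/63127 = 65.31%


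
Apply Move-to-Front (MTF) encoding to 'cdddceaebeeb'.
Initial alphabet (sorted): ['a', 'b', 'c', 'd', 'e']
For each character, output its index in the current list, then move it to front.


MTF encoding:
'c': index 2 in ['a', 'b', 'c', 'd', 'e'] -> ['c', 'a', 'b', 'd', 'e']
'd': index 3 in ['c', 'a', 'b', 'd', 'e'] -> ['d', 'c', 'a', 'b', 'e']
'd': index 0 in ['d', 'c', 'a', 'b', 'e'] -> ['d', 'c', 'a', 'b', 'e']
'd': index 0 in ['d', 'c', 'a', 'b', 'e'] -> ['d', 'c', 'a', 'b', 'e']
'c': index 1 in ['d', 'c', 'a', 'b', 'e'] -> ['c', 'd', 'a', 'b', 'e']
'e': index 4 in ['c', 'd', 'a', 'b', 'e'] -> ['e', 'c', 'd', 'a', 'b']
'a': index 3 in ['e', 'c', 'd', 'a', 'b'] -> ['a', 'e', 'c', 'd', 'b']
'e': index 1 in ['a', 'e', 'c', 'd', 'b'] -> ['e', 'a', 'c', 'd', 'b']
'b': index 4 in ['e', 'a', 'c', 'd', 'b'] -> ['b', 'e', 'a', 'c', 'd']
'e': index 1 in ['b', 'e', 'a', 'c', 'd'] -> ['e', 'b', 'a', 'c', 'd']
'e': index 0 in ['e', 'b', 'a', 'c', 'd'] -> ['e', 'b', 'a', 'c', 'd']
'b': index 1 in ['e', 'b', 'a', 'c', 'd'] -> ['b', 'e', 'a', 'c', 'd']


Output: [2, 3, 0, 0, 1, 4, 3, 1, 4, 1, 0, 1]


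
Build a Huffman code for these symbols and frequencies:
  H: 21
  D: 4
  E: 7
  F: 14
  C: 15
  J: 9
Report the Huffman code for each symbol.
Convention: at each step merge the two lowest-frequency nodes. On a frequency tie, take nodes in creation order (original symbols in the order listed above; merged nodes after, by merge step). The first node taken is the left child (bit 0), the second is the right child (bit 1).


Huffman tree construction:
Step 1: Merge D(4) + E(7) = 11
Step 2: Merge J(9) + (D+E)(11) = 20
Step 3: Merge F(14) + C(15) = 29
Step 4: Merge (J+(D+E))(20) + H(21) = 41
Step 5: Merge (F+C)(29) + ((J+(D+E))+H)(41) = 70
Read each symbol's code off the tree from the root (left child = 0, right child = 1).

Codes:
  H: 11 (length 2)
  D: 1010 (length 4)
  E: 1011 (length 4)
  F: 00 (length 2)
  C: 01 (length 2)
  J: 100 (length 3)
Average code length: 171/70 = 2.4429 bits/symbol


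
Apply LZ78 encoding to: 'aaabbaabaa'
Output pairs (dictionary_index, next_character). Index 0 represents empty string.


LZ78 encoding steps:
Dictionary: {0: ''}
Step 1: w='' (idx 0), next='a' -> output (0, 'a'), add 'a' as idx 1
Step 2: w='a' (idx 1), next='a' -> output (1, 'a'), add 'aa' as idx 2
Step 3: w='' (idx 0), next='b' -> output (0, 'b'), add 'b' as idx 3
Step 4: w='b' (idx 3), next='a' -> output (3, 'a'), add 'ba' as idx 4
Step 5: w='a' (idx 1), next='b' -> output (1, 'b'), add 'ab' as idx 5
Step 6: w='aa' (idx 2), end of input -> output (2, '')


Encoded: [(0, 'a'), (1, 'a'), (0, 'b'), (3, 'a'), (1, 'b'), (2, '')]


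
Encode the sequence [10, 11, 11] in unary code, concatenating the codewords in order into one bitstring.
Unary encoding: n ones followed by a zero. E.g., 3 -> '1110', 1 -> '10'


Encode each number as n ones followed by a terminating 0:
  10 -> 11111111110 (11 bits)
  11 -> 111111111110 (12 bits)
  11 -> 111111111110 (12 bits)
Total length = 11 + 12 + 12 = 35 bits.

Unary([10, 11, 11]) = 11111111110111111111110111111111110 (35 bits)


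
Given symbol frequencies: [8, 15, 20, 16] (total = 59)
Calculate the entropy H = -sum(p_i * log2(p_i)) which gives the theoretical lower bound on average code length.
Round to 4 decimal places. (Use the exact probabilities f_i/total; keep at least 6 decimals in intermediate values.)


Per-symbol terms -p_i * log2(p_i) with p_i = f_i/59:
  p = 8/59 = 0.135593: log2(p) = -2.882643, -p*log2(p) = 0.390867
  p = 15/59 = 0.254237: log2(p) = -1.975752, -p*log2(p) = 0.502310
  p = 20/59 = 0.338983: log2(p) = -1.560715, -p*log2(p) = 0.529056
  p = 16/59 = 0.271186: log2(p) = -1.882643, -p*log2(p) = 0.510547
H = 0.390867 + 0.502310 + 0.529056 + 0.510547 = 1.932780

H = 1.9328 bits/symbol


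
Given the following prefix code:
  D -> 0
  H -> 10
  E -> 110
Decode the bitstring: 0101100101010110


Decoding step by step:
Bits 0 -> D
Bits 10 -> H
Bits 110 -> E
Bits 0 -> D
Bits 10 -> H
Bits 10 -> H
Bits 10 -> H
Bits 110 -> E


Decoded message: DHEDHHHE


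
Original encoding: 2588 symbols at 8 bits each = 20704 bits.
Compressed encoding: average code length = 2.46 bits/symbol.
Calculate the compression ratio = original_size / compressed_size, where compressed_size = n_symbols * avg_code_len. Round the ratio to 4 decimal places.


original_size = n_symbols * orig_bits = 2588 * 8 = 20704 bits
compressed_size = n_symbols * avg_code_len = 2588 * 2.46 = 6366.48 bits
ratio = original_size / compressed_size = 20704 / 6366.48 = 3.252

Compression ratio = 3.252


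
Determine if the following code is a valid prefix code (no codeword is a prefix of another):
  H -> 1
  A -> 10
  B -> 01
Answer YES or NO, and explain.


Checking each pair (does one codeword prefix another?):
  H='1' vs A='10': prefix -- VIOLATION

NO -- this is NOT a valid prefix code. H (1) is a prefix of A (10).


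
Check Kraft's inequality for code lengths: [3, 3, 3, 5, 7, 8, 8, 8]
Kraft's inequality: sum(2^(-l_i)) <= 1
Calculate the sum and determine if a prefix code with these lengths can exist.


Sum = 2^(-3) + 2^(-3) + 2^(-3) + 2^(-5) + 2^(-7) + 2^(-8) + 2^(-8) + 2^(-8)
    = 0.125 + 0.125 + 0.125 + 0.03125 + 0.0078125 + 0.00390625 + 0.00390625 + 0.00390625
    = 109/256 = 0.42578125
Since 0.42578125 <= 1, Kraft's inequality IS satisfied.
A prefix code with these lengths CAN exist.

Kraft sum = 0.42578125. Satisfied.


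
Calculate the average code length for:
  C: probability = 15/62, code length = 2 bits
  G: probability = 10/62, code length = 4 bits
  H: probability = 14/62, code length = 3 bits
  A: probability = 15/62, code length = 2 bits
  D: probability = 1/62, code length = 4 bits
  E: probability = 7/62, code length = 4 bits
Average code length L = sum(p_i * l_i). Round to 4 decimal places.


Weighted contributions p_i * l_i:
  C: (15/62) * 2 = 30/62
  G: (10/62) * 4 = 40/62
  H: (14/62) * 3 = 42/62
  A: (15/62) * 2 = 30/62
  D: (1/62) * 4 = 4/62
  E: (7/62) * 4 = 28/62
Sum = (30 + 40 + 42 + 30 + 4 + 28)/62 = 174/62

L = 174/62 = 2.8065 bits/symbol


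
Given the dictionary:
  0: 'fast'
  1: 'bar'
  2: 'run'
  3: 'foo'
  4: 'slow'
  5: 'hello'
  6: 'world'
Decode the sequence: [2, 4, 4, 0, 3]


Look up each index in the dictionary:
  2 -> 'run'
  4 -> 'slow'
  4 -> 'slow'
  0 -> 'fast'
  3 -> 'foo'

Decoded: "run slow slow fast foo"


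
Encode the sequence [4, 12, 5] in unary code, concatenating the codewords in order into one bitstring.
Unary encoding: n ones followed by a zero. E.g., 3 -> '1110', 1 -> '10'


Encode each number as n ones followed by a terminating 0:
  4 -> 11110 (5 bits)
  12 -> 1111111111110 (13 bits)
  5 -> 111110 (6 bits)
Total length = 5 + 13 + 6 = 24 bits.

Unary([4, 12, 5]) = 111101111111111110111110 (24 bits)


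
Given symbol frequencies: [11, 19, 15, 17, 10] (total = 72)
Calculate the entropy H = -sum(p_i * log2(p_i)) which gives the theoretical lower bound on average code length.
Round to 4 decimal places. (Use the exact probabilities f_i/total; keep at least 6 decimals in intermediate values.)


Per-symbol terms -p_i * log2(p_i) with p_i = f_i/72:
  p = 11/72 = 0.152778: log2(p) = -2.710493, -p*log2(p) = 0.414103
  p = 19/72 = 0.263889: log2(p) = -1.921997, -p*log2(p) = 0.507194
  p = 15/72 = 0.208333: log2(p) = -2.263034, -p*log2(p) = 0.471466
  p = 17/72 = 0.236111: log2(p) = -2.082462, -p*log2(p) = 0.491692
  p = 10/72 = 0.138889: log2(p) = -2.847997, -p*log2(p) = 0.395555
H = 0.414103 + 0.507194 + 0.471466 + 0.491692 + 0.395555 = 2.280010

H = 2.28 bits/symbol


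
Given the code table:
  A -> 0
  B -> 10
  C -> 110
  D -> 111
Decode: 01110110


Decoding:
0 -> A
111 -> D
0 -> A
110 -> C


Result: ADAC


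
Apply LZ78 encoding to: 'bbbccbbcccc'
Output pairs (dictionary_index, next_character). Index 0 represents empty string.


LZ78 encoding steps:
Dictionary: {0: ''}
Step 1: w='' (idx 0), next='b' -> output (0, 'b'), add 'b' as idx 1
Step 2: w='b' (idx 1), next='b' -> output (1, 'b'), add 'bb' as idx 2
Step 3: w='' (idx 0), next='c' -> output (0, 'c'), add 'c' as idx 3
Step 4: w='c' (idx 3), next='b' -> output (3, 'b'), add 'cb' as idx 4
Step 5: w='b' (idx 1), next='c' -> output (1, 'c'), add 'bc' as idx 5
Step 6: w='c' (idx 3), next='c' -> output (3, 'c'), add 'cc' as idx 6
Step 7: w='c' (idx 3), end of input -> output (3, '')


Encoded: [(0, 'b'), (1, 'b'), (0, 'c'), (3, 'b'), (1, 'c'), (3, 'c'), (3, '')]


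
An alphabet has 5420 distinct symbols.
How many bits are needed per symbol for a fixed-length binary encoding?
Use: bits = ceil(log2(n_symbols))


log2(5420) = 12.4041
Bracket: 2^12 = 4096 < 5420 <= 2^13 = 8192
So ceil(log2(5420)) = 13

bits = ceil(log2(5420)) = ceil(12.4041) = 13 bits


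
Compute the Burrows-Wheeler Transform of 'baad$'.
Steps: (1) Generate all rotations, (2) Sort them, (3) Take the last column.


Rotations (sorted):
  0: $baad -> last char: d
  1: aad$b -> last char: b
  2: ad$ba -> last char: a
  3: baad$ -> last char: $
  4: d$baa -> last char: a


BWT = dba$a


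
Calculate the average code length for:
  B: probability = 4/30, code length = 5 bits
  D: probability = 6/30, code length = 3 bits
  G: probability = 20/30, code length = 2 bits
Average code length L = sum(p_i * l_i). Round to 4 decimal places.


Weighted contributions p_i * l_i:
  B: (4/30) * 5 = 20/30
  D: (6/30) * 3 = 18/30
  G: (20/30) * 2 = 40/30
Sum = (20 + 18 + 40)/30 = 78/30

L = 78/30 = 2.6000 bits/symbol


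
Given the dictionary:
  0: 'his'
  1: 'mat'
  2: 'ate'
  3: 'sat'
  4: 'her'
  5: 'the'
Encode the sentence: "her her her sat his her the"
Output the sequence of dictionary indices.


Look up each word in the dictionary:
  'her' -> 4
  'her' -> 4
  'her' -> 4
  'sat' -> 3
  'his' -> 0
  'her' -> 4
  'the' -> 5

Encoded: [4, 4, 4, 3, 0, 4, 5]


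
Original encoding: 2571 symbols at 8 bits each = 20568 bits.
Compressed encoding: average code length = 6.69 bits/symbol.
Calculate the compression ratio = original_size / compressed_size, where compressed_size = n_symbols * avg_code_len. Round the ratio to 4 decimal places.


original_size = n_symbols * orig_bits = 2571 * 8 = 20568 bits
compressed_size = n_symbols * avg_code_len = 2571 * 6.69 = 17199.99 bits
ratio = original_size / compressed_size = 20568 / 17199.99 = 1.1958

Compression ratio = 1.1958


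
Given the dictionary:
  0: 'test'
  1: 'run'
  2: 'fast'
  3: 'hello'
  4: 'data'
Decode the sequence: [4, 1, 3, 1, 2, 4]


Look up each index in the dictionary:
  4 -> 'data'
  1 -> 'run'
  3 -> 'hello'
  1 -> 'run'
  2 -> 'fast'
  4 -> 'data'

Decoded: "data run hello run fast data"


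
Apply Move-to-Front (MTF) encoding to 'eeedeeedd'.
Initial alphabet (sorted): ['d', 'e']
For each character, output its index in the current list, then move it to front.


MTF encoding:
'e': index 1 in ['d', 'e'] -> ['e', 'd']
'e': index 0 in ['e', 'd'] -> ['e', 'd']
'e': index 0 in ['e', 'd'] -> ['e', 'd']
'd': index 1 in ['e', 'd'] -> ['d', 'e']
'e': index 1 in ['d', 'e'] -> ['e', 'd']
'e': index 0 in ['e', 'd'] -> ['e', 'd']
'e': index 0 in ['e', 'd'] -> ['e', 'd']
'd': index 1 in ['e', 'd'] -> ['d', 'e']
'd': index 0 in ['d', 'e'] -> ['d', 'e']


Output: [1, 0, 0, 1, 1, 0, 0, 1, 0]


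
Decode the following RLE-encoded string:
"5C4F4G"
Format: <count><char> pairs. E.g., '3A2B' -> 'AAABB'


Expanding each <count><char> pair:
  5C -> 'CCCCC'
  4F -> 'FFFF'
  4G -> 'GGGG'

Decoded = CCCCCFFFFGGGG


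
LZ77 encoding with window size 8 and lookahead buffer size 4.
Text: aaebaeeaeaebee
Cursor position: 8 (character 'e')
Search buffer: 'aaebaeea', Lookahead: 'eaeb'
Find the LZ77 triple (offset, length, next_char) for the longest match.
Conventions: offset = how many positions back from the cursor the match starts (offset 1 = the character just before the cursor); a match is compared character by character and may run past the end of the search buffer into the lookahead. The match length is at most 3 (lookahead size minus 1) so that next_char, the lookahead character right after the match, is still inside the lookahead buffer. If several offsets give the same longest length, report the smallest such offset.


Try each offset into the search buffer:
  offset=1 (pos 7, char 'a'): match length 0
  offset=2 (pos 6, char 'e'): match length 3
  offset=3 (pos 5, char 'e'): match length 1
  offset=4 (pos 4, char 'a'): match length 0
  offset=5 (pos 3, char 'b'): match length 0
  offset=6 (pos 2, char 'e'): match length 1
  offset=7 (pos 1, char 'a'): match length 0
  offset=8 (pos 0, char 'a'): match length 0
Longest match has length 3 at offset 2.
next_char = character at position 8 + 3 = 11 -> 'b'

Best match: offset=2, length=3 (matching 'eae' starting at position 6)
LZ77 triple: (2, 3, 'b')


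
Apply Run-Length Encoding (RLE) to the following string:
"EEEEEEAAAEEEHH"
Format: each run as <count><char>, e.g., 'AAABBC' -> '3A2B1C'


Scanning runs left to right:
  i=0: run of 'E' x 6 -> '6E'
  i=6: run of 'A' x 3 -> '3A'
  i=9: run of 'E' x 3 -> '3E'
  i=12: run of 'H' x 2 -> '2H'

RLE = 6E3A3E2H


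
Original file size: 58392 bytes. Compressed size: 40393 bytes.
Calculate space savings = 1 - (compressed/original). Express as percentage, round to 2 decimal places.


ratio = compressed/original = 40393/58392 = 0.691756
savings = 1 - ratio = 1 - 0.691756 = 0.308244
as a percentage: 0.308244 * 100 = 30.82%

Space savings = 1 - 40393/58392 = 30.82%


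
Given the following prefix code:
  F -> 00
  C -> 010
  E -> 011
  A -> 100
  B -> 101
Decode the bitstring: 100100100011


Decoding step by step:
Bits 100 -> A
Bits 100 -> A
Bits 100 -> A
Bits 011 -> E


Decoded message: AAAE


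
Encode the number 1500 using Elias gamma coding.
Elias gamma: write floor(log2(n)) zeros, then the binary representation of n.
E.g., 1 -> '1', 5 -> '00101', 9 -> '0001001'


num_bits = floor(log2(1500)) + 1 = 11
leading_zeros = num_bits - 1 = 10
binary(1500) = 10111011100

Elias gamma(1500) = '0000000000' + '10111011100' = 000000000010111011100 (21 bits)


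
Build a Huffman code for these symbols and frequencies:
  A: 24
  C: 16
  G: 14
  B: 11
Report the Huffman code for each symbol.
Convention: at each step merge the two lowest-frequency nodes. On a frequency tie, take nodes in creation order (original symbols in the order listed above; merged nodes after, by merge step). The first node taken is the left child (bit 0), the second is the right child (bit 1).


Huffman tree construction:
Step 1: Merge B(11) + G(14) = 25
Step 2: Merge C(16) + A(24) = 40
Step 3: Merge (B+G)(25) + (C+A)(40) = 65
Read each symbol's code off the tree from the root (left child = 0, right child = 1).

Codes:
  A: 11 (length 2)
  C: 10 (length 2)
  G: 01 (length 2)
  B: 00 (length 2)
Average code length: 130/65 = 2.0000 bits/symbol


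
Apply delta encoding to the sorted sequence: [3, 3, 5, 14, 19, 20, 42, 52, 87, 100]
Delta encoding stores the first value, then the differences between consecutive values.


First value: 3
Deltas:
  3 - 3 = 0
  5 - 3 = 2
  14 - 5 = 9
  19 - 14 = 5
  20 - 19 = 1
  42 - 20 = 22
  52 - 42 = 10
  87 - 52 = 35
  100 - 87 = 13


Delta encoded: [3, 0, 2, 9, 5, 1, 22, 10, 35, 13]


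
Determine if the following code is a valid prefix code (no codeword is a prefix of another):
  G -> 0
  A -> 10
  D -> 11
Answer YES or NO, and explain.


Checking each pair (does one codeword prefix another?):
  G='0' vs A='10': no prefix
  G='0' vs D='11': no prefix
  A='10' vs G='0': no prefix
  A='10' vs D='11': no prefix
  D='11' vs G='0': no prefix
  D='11' vs A='10': no prefix
No violation found over all pairs.

YES -- this is a valid prefix code. No codeword is a prefix of any other codeword.


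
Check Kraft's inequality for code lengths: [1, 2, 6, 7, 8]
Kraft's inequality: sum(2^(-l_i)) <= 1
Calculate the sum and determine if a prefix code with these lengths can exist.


Sum = 2^(-1) + 2^(-2) + 2^(-6) + 2^(-7) + 2^(-8)
    = 0.5 + 0.25 + 0.015625 + 0.0078125 + 0.00390625
    = 199/256 = 0.77734375
Since 0.77734375 <= 1, Kraft's inequality IS satisfied.
A prefix code with these lengths CAN exist.

Kraft sum = 0.77734375. Satisfied.


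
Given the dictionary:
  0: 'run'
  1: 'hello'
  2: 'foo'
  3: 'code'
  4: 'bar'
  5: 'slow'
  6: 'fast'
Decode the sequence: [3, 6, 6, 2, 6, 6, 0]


Look up each index in the dictionary:
  3 -> 'code'
  6 -> 'fast'
  6 -> 'fast'
  2 -> 'foo'
  6 -> 'fast'
  6 -> 'fast'
  0 -> 'run'

Decoded: "code fast fast foo fast fast run"
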